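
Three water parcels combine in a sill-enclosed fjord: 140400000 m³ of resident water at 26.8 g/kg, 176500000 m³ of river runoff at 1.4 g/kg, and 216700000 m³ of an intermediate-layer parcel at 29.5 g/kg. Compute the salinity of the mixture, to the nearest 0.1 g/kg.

Conserving salt mass:
salt = 140,400,000×26.8 + 176,500,000×1.4 + 216,700,000×29.5 = 3,762,720,000 + 247,100,000 + 6,392,650,000 = 10,402,470,000
volume = 140,400,000 + 176,500,000 + 216,700,000 = 533,600,000 m³
S = 10,402,470,000 / 533,600,000 = 19.495 g/kg

19.5 g/kg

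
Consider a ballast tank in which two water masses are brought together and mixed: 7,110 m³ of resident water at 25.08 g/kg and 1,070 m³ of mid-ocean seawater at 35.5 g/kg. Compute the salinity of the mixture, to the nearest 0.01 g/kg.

26.44 g/kg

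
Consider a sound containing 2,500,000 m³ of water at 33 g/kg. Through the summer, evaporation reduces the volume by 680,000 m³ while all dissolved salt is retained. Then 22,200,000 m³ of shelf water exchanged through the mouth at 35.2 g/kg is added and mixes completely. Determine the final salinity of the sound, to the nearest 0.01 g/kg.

After evaporation: salt = 2,500,000×33 = 82,500,000; volume = 2,500,000 − 680,000 = 1,820,000 m³
After mixing: salt = 82,500,000 + 22,200,000×35.2 = 863,940,000; volume = 1,820,000 + 22,200,000 = 24,020,000 m³
S = 863,940,000 / 24,020,000 = 35.9675 g/kg

35.97 g/kg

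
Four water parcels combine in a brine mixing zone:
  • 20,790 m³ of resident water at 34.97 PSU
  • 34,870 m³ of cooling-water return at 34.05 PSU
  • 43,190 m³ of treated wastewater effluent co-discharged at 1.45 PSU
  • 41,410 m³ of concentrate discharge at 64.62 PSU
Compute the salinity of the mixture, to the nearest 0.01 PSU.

Weighted by volume,
salt = 20,790×34.97 + 34,870×34.05 + 43,190×1.45 + 41,410×64.62 = 727,026.3 + 1,187,323.5 + 62,625.5 + 2,675,914.2 = 4,652,889.5
volume = 20,790 + 34,870 + 43,190 + 41,410 = 140,260 m³
S = 4,652,889.5 / 140,260 = 33.1733 PSU

33.17 PSU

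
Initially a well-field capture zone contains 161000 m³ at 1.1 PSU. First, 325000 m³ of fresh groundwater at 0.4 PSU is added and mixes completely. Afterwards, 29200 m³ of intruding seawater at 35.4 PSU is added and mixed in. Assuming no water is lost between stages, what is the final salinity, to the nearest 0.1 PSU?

Mass of salt is conserved:
Initial salt = 161,000×1.1 = 177,100
After stage 1: salt = 177,100 + 325,000×0.4 = 307,100; volume = 486,000 m³; S = 0.632 PSU
After stage 2: salt = 307,100 + 29,200×35.4 = 1,340,780; volume = 515,200 m³
S = 1,340,780 / 515,200 = 2.6024 PSU

2.6 PSU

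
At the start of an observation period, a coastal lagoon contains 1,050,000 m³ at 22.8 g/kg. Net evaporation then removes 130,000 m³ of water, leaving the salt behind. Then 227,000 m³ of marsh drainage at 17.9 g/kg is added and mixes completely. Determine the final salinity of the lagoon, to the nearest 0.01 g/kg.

After evaporation: salt = 1,050,000×22.8 = 23,940,000; volume = 1,050,000 − 130,000 = 920,000 m³
After mixing: salt = 23,940,000 + 227,000×17.9 = 28,003,300; volume = 920,000 + 227,000 = 1,147,000 m³
S = 28,003,300 / 1,147,000 = 24.4144 g/kg

24.41 g/kg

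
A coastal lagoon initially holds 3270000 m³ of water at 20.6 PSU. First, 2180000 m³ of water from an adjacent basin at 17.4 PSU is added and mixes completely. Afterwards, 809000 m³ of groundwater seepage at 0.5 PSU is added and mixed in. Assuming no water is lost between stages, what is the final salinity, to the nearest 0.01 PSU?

16.89 PSU

Mass of salt is conserved:
Initial salt = 3,270,000×20.6 = 67,362,000
After stage 1: salt = 67,362,000 + 2,180,000×17.4 = 105,294,000; volume = 5,450,000 m³; S = 19.32 PSU
After stage 2: salt = 105,294,000 + 809,000×0.5 = 105,698,500; volume = 6,259,000 m³
S = 105,698,500 / 6,259,000 = 16.8874 PSU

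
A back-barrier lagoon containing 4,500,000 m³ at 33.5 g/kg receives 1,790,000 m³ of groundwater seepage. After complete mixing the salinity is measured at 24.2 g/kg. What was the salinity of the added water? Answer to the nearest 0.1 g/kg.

Salt balance: 4,500,000×33.5 + 1,790,000×S = 6,290,000×24.2
150,750,000 + 1,790,000·S = 152,218,000
S = (152,218,000 − 150,750,000) / 1,790,000 = 0.8201 g/kg

0.8 g/kg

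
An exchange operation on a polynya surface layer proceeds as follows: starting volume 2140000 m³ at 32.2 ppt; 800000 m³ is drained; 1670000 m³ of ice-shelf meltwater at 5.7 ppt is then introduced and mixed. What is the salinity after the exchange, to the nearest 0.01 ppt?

Remaining after removal: 1,340,000 m³ at 32.2 ppt (salt = 43,148,000)
After addition: salt = 43,148,000 + 1,670,000×5.7 = 52,667,000; volume = 3,010,000 m³
S = 52,667,000 / 3,010,000 = 17.4973 ppt

17.50 ppt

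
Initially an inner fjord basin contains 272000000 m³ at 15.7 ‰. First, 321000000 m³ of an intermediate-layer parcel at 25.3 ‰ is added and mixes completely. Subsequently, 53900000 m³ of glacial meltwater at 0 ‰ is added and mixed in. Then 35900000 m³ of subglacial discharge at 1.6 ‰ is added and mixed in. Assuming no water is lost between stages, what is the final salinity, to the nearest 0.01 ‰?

Conserving salt mass:
Initial salt = 272,000,000×15.7 = 4,270,400,000
After stage 1: salt = 4,270,400,000 + 321,000,000×25.3 = 12,391,700,000; volume = 593,000,000 m³; S = 20.897 ‰
After stage 2: salt = 12,391,700,000 + 53,900,000×0 = 12,391,700,000; volume = 646,900,000 m³; S = 19.156 ‰
After stage 3: salt = 12,391,700,000 + 35,900,000×1.6 = 12,449,140,000; volume = 682,800,000 m³
S = 12,449,140,000 / 682,800,000 = 18.2325 ‰

18.23 ‰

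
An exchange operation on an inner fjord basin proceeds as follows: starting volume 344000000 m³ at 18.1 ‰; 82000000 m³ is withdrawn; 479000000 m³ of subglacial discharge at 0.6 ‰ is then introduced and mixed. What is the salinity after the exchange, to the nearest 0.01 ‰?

6.79 ‰

Remaining after removal: 262,000,000 m³ at 18.1 ‰ (salt = 4,742,200,000)
After addition: salt = 4,742,200,000 + 479,000,000×0.6 = 5,029,600,000; volume = 741,000,000 m³
S = 5,029,600,000 / 741,000,000 = 6.7876 ‰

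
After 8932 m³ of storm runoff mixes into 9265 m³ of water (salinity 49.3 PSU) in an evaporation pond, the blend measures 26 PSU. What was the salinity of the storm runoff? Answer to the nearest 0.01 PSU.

Salt balance: 9,265×49.3 + 8,932×S = 18,197×26
456,764.5 + 8,932·S = 473,122
S = (473,122 − 456,764.5) / 8,932 = 1.8313 PSU

1.83 PSU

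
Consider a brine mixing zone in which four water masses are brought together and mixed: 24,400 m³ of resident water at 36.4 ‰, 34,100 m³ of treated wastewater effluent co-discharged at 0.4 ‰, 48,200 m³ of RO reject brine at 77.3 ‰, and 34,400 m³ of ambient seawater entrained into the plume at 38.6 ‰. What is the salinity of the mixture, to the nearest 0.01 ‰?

Total salt / total volume:
salt = 24,400×36.4 + 34,100×0.4 + 48,200×77.3 + 34,400×38.6 = 888,160 + 13,640 + 3,725,860 + 1,327,840 = 5,955,500
volume = 24,400 + 34,100 + 48,200 + 34,400 = 141,100 m³
S = 5,955,500 / 141,100 = 42.2077 ‰

42.21 ‰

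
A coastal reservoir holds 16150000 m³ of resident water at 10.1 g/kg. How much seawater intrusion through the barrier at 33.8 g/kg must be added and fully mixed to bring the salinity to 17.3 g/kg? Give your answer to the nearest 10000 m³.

7050000 m³

Salt balance: 16,150,000×10.1 + V×33.8 = (16,150,000+V)×17.3
163,115,000 + 33.8V = 279,395,000 + 17.3V
116,280,000 = 16.5V
V = 7,047,272.73 m³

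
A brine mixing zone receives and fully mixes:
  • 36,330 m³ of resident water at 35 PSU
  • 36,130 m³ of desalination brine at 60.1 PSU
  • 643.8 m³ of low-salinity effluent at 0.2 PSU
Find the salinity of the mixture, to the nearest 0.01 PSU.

Mass of salt is conserved:
salt = 36,330×35 + 36,130×60.1 + 643.8×0.2 = 1,271,550 + 2,171,413 + 128.76 = 3,443,091.76
volume = 36,330 + 36,130 + 643.8 = 73,103.8 m³
S = 3,443,091.76 / 73,103.8 = 47.0987 PSU

47.10 PSU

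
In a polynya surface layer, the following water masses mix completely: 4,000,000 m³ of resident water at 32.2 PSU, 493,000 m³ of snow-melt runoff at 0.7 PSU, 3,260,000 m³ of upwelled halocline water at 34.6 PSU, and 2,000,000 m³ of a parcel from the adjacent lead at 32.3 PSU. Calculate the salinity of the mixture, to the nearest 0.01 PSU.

31.43 PSU

Conserving salt mass:
salt = 4,000,000×32.2 + 493,000×0.7 + 3,260,000×34.6 + 2,000,000×32.3 = 128,800,000 + 345,100 + 112,796,000 + 64,600,000 = 306,541,100
volume = 4,000,000 + 493,000 + 3,260,000 + 2,000,000 = 9,753,000 m³
S = 306,541,100 / 9,753,000 = 31.4304 PSU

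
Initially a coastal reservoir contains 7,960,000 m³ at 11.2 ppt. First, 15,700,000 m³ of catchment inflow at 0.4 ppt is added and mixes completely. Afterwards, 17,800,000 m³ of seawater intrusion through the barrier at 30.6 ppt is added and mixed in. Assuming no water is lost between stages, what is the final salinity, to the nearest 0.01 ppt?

15.44 ppt

Mass of salt is conserved:
Initial salt = 7,960,000×11.2 = 89,152,000
After stage 1: salt = 89,152,000 + 15,700,000×0.4 = 95,432,000; volume = 23,660,000 m³; S = 4.033 ppt
After stage 2: salt = 95,432,000 + 17,800,000×30.6 = 640,112,000; volume = 41,460,000 m³
S = 640,112,000 / 41,460,000 = 15.4393 ppt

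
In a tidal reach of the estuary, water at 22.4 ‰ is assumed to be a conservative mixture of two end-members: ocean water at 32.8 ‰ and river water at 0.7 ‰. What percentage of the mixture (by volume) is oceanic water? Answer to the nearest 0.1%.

Let g be the oceanic fraction. Salt balance per unit volume:
g×32.8 + (1−g)×0.7 = 22.4
g = (22.4 − 0.7) / (32.8 − 0.7) = 21.7/32.1 = 0.676

67.6%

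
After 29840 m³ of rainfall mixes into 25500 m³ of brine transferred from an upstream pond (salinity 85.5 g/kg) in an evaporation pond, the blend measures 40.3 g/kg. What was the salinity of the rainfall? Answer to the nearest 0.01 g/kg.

1.67 g/kg

Salt balance: 25,500×85.5 + 29,840×S = 55,340×40.3
2,180,250 + 29,840·S = 2,230,202
S = (2,230,202 − 2,180,250) / 29,840 = 1.674 g/kg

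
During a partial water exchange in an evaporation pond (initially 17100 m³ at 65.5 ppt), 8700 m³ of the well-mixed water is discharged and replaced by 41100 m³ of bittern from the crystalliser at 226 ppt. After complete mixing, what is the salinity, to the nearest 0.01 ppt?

Remaining after removal: 8,400 m³ at 65.5 ppt (salt = 550,200)
After addition: salt = 550,200 + 41,100×226 = 9,838,800; volume = 49,500 m³
S = 9,838,800 / 49,500 = 198.7636 ppt

198.76 ppt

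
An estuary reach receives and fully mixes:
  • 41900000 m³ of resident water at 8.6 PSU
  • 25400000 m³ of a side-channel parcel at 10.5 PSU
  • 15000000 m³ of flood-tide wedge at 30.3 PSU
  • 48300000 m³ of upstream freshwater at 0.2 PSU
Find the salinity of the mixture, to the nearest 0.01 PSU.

8.36 PSU

By conservation of dissolved salt,
salt = 41,900,000×8.6 + 25,400,000×10.5 + 15,000,000×30.3 + 48,300,000×0.2 = 360,340,000 + 266,700,000 + 454,500,000 + 9,660,000 = 1,091,200,000
volume = 41,900,000 + 25,400,000 + 15,000,000 + 48,300,000 = 130,600,000 m³
S = 1,091,200,000 / 130,600,000 = 8.3553 PSU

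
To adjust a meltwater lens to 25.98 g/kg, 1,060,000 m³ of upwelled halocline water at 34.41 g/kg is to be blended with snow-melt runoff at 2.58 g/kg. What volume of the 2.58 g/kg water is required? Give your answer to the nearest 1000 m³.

Salt balance: 1,060,000×34.41 + V×2.58 = (1,060,000+V)×25.98
36,474,600 + 2.58V = 27,538,800 + 25.98V
8,935,800 = 23.4V
V = 381,871.79 m³

382000 m³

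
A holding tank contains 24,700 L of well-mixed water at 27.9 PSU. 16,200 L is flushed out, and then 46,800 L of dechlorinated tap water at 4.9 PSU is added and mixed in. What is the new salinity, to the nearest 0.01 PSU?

Remaining after removal: 8,500 L at 27.9 PSU (salt = 237,150)
After addition: salt = 237,150 + 46,800×4.9 = 466,470; volume = 55,300 L
S = 466,470 / 55,300 = 8.4353 PSU

8.44 PSU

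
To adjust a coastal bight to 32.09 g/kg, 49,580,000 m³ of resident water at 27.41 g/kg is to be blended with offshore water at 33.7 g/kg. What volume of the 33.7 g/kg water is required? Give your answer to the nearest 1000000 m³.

Salt balance: 49,580,000×27.41 + V×33.7 = (49,580,000+V)×32.09
1,358,987,800 + 33.7V = 1,591,022,200 + 32.09V
232,034,400 = 1.61V
V = 144,120,745.34 m³

144000000 m³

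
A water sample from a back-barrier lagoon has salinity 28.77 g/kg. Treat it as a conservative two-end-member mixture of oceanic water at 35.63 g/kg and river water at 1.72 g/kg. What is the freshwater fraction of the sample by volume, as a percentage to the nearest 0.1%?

Let f be the freshwater fraction. Salt balance per unit volume:
f×1.72 + (1−f)×35.63 = 28.77
f = (35.63 − 28.77) / (35.63 − 1.72) = 6.86/33.91 = 0.2023

20.2%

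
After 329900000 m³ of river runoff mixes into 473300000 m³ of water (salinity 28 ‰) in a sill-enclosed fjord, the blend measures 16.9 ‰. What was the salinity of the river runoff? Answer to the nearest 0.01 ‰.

0.98 ‰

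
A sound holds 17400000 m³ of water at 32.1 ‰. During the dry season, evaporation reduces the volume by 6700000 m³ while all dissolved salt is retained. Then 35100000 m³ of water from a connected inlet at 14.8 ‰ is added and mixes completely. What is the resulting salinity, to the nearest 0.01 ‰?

23.54 ‰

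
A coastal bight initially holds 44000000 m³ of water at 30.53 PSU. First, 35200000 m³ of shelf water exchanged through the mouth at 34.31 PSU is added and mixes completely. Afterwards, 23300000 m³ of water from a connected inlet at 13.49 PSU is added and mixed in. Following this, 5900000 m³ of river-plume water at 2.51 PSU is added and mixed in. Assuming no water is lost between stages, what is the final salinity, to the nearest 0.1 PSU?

Total salt / total volume:
Initial salt = 44,000,000×30.53 = 1,343,320,000
After stage 1: salt = 1,343,320,000 + 35,200,000×34.31 = 2,551,032,000; volume = 79,200,000 m³; S = 32.21 PSU
After stage 2: salt = 2,551,032,000 + 23,300,000×13.49 = 2,865,349,000; volume = 102,500,000 m³; S = 27.955 PSU
After stage 3: salt = 2,865,349,000 + 5,900,000×2.51 = 2,880,158,000; volume = 108,400,000 m³
S = 2,880,158,000 / 108,400,000 = 26.5697 PSU

26.6 PSU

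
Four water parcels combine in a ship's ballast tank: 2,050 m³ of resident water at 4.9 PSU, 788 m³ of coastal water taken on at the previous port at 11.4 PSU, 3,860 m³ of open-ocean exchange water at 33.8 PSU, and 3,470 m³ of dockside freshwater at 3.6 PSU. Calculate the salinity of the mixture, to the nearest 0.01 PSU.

Weighted by volume,
salt = 2,050×4.9 + 788×11.4 + 3,860×33.8 + 3,470×3.6 = 10,045 + 8,983.2 + 130,468 + 12,492 = 161,988.2
volume = 2,050 + 788 + 3,860 + 3,470 = 10,168 m³
S = 161,988.2 / 10,168 = 15.9312 PSU

15.93 PSU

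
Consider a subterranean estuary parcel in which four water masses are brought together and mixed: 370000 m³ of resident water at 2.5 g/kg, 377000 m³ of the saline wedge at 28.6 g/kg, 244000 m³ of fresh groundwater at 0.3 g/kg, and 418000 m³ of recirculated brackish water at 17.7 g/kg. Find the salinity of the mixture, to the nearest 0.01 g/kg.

13.61 g/kg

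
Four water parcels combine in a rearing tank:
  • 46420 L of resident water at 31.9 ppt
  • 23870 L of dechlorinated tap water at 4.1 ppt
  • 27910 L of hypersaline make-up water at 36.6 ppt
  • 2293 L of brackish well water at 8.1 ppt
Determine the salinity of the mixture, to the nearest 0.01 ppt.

Mass of salt is conserved:
salt = 46,420×31.9 + 23,870×4.1 + 27,910×36.6 + 2,293×8.1 = 1,480,798 + 97,867 + 1,021,506 + 18,573.3 = 2,618,744.3
volume = 46,420 + 23,870 + 27,910 + 2,293 = 100,493 L
S = 2,618,744.3 / 100,493 = 26.059 ppt

26.06 ppt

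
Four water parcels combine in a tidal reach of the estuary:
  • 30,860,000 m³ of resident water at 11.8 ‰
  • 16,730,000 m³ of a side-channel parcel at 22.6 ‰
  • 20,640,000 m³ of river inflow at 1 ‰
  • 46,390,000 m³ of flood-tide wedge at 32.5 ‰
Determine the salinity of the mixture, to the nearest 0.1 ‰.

19.8 ‰

Total salt / total volume:
salt = 30,860,000×11.8 + 16,730,000×22.6 + 20,640,000×1 + 46,390,000×32.5 = 364,148,000 + 378,098,000 + 20,640,000 + 1,507,675,000 = 2,270,561,000
volume = 30,860,000 + 16,730,000 + 20,640,000 + 46,390,000 = 114,620,000 m³
S = 2,270,561,000 / 114,620,000 = 19.809 ‰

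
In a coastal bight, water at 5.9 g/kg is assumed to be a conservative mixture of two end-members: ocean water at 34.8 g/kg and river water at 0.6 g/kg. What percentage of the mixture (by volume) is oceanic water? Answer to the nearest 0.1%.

Let g be the oceanic fraction. Salt balance per unit volume:
g×34.8 + (1−g)×0.6 = 5.9
g = (5.9 − 0.6) / (34.8 − 0.6) = 5.3/34.2 = 0.155

15.5%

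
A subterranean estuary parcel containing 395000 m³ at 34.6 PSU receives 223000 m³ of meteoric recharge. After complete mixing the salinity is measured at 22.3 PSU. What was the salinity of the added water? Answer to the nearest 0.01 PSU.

0.51 PSU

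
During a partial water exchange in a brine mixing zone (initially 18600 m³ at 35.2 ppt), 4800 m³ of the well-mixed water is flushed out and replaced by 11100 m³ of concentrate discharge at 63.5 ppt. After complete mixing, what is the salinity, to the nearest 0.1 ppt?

47.8 ppt

Remaining after removal: 13,800 m³ at 35.2 ppt (salt = 485,760)
After addition: salt = 485,760 + 11,100×63.5 = 1,190,610; volume = 24,900 m³
S = 1,190,610 / 24,900 = 47.8157 ppt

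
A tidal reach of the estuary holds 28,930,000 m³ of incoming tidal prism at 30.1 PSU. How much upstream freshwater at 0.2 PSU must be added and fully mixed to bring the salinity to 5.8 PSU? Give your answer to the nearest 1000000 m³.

Salt balance: 28,930,000×30.1 + V×0.2 = (28,930,000+V)×5.8
870,793,000 + 0.2V = 167,794,000 + 5.8V
702,999,000 = 5.6V
V = 125,535,535.71 m³

126000000 m³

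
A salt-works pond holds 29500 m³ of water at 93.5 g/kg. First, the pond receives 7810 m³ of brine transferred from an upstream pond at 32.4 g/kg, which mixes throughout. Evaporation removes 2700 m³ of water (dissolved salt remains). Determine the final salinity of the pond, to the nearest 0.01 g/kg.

87.01 g/kg

After mixing: salt = 29,500×93.5 + 7,810×32.4 = 3,011,294; volume = 37,310 m³
After evaporation: salt unchanged = 3,011,294; volume = 37,310 − 2,700 = 34,610 m³
S = 3,011,294 / 34,610 = 87.0065 g/kg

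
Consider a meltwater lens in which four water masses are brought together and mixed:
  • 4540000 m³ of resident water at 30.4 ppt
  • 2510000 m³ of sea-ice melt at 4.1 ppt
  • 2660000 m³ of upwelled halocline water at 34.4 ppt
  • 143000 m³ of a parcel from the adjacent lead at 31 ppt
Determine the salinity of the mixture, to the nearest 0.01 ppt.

Total salt / total volume:
salt = 4,540,000×30.4 + 2,510,000×4.1 + 2,660,000×34.4 + 143,000×31 = 138,016,000 + 10,291,000 + 91,504,000 + 4,433,000 = 244,244,000
volume = 4,540,000 + 2,510,000 + 2,660,000 + 143,000 = 9,853,000 m³
S = 244,244,000 / 9,853,000 = 24.7888 ppt

24.79 ppt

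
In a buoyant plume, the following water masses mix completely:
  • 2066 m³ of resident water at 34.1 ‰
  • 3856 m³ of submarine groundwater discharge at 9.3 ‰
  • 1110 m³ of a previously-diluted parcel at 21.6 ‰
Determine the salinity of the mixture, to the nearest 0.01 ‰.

18.53 ‰

Mass of salt is conserved:
salt = 2,066×34.1 + 3,856×9.3 + 1,110×21.6 = 70,450.6 + 35,860.8 + 23,976 = 130,287.4
volume = 2,066 + 3,856 + 1,110 = 7,032 m³
S = 130,287.4 / 7,032 = 18.5278 ‰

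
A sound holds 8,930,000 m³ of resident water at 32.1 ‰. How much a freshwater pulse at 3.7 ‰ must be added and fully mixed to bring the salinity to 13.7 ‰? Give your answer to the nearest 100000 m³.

Salt balance: 8,930,000×32.1 + V×3.7 = (8,930,000+V)×13.7
286,653,000 + 3.7V = 122,341,000 + 13.7V
164,312,000 = 10V
V = 16,431,200 m³

16400000 m³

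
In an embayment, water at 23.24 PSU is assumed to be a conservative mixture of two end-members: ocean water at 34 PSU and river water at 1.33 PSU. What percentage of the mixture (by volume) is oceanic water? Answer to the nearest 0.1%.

67.1%

Let g be the oceanic fraction. Salt balance per unit volume:
g×34 + (1−g)×1.33 = 23.24
g = (23.24 − 1.33) / (34 − 1.33) = 21.91/32.67 = 0.6706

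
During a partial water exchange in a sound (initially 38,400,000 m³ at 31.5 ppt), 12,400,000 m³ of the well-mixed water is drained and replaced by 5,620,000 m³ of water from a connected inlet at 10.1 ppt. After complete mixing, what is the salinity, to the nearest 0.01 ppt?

Remaining after removal: 26,000,000 m³ at 31.5 ppt (salt = 819,000,000)
After addition: salt = 819,000,000 + 5,620,000×10.1 = 875,762,000; volume = 31,620,000 m³
S = 875,762,000 / 31,620,000 = 27.6965 ppt

27.70 ppt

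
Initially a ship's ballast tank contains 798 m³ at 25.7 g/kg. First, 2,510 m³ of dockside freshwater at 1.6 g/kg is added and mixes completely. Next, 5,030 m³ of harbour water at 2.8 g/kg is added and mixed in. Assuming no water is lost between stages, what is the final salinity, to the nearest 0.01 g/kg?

Weighted by volume,
Initial salt = 798×25.7 = 20,508.6
After stage 1: salt = 20,508.6 + 2,510×1.6 = 24,524.6; volume = 3,308 m³; S = 7.414 g/kg
After stage 2: salt = 24,524.6 + 5,030×2.8 = 38,608.6; volume = 8,338 m³
S = 38,608.6 / 8,338 = 4.6304 g/kg

4.63 g/kg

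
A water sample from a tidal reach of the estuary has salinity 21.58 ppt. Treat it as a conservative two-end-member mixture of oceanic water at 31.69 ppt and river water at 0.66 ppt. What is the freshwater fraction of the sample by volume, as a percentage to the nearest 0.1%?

32.6%

Let f be the freshwater fraction. Salt balance per unit volume:
f×0.66 + (1−f)×31.69 = 21.58
f = (31.69 − 21.58) / (31.69 − 0.66) = 10.11/31.03 = 0.3258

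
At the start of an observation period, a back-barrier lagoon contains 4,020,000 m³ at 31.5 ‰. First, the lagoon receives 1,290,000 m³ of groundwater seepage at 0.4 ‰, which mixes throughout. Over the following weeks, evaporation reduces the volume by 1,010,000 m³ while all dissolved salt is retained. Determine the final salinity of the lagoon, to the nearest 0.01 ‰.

After mixing: salt = 4,020,000×31.5 + 1,290,000×0.4 = 127,146,000; volume = 5,310,000 m³
After evaporation: salt unchanged = 127,146,000; volume = 5,310,000 − 1,010,000 = 4,300,000 m³
S = 127,146,000 / 4,300,000 = 29.5688 ‰

29.57 ‰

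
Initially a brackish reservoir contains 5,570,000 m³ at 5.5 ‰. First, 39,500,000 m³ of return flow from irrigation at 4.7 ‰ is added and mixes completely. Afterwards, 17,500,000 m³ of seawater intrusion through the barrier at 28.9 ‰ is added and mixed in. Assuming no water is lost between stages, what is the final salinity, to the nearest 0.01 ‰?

11.54 ‰

Weighted by volume,
Initial salt = 5,570,000×5.5 = 30,635,000
After stage 1: salt = 30,635,000 + 39,500,000×4.7 = 216,285,000; volume = 45,070,000 m³; S = 4.799 ‰
After stage 2: salt = 216,285,000 + 17,500,000×28.9 = 722,035,000; volume = 62,570,000 m³
S = 722,035,000 / 62,570,000 = 11.5396 ‰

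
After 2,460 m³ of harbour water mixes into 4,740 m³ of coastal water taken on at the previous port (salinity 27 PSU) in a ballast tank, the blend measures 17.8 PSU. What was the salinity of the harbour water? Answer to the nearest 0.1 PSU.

0.1 PSU

Salt balance: 4,740×27 + 2,460×S = 7,200×17.8
127,980 + 2,460·S = 128,160
S = (128,160 − 127,980) / 2,460 = 0.0732 PSU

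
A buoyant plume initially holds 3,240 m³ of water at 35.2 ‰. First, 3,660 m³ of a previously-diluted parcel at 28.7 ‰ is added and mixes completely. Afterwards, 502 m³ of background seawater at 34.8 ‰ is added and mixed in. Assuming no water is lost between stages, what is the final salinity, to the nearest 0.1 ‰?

Weighted by volume,
Initial salt = 3,240×35.2 = 114,048
After stage 1: salt = 114,048 + 3,660×28.7 = 219,090; volume = 6,900 m³; S = 31.752 ‰
After stage 2: salt = 219,090 + 502×34.8 = 236,559.6; volume = 7,402 m³
S = 236,559.6 / 7,402 = 31.9589 ‰

32.0 ‰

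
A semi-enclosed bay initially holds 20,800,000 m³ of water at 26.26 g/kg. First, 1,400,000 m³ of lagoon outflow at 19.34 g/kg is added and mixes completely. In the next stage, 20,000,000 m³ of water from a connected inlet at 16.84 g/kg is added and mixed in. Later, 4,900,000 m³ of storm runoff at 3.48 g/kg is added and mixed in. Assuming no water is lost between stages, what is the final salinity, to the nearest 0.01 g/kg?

Weighted by volume,
Initial salt = 20,800,000×26.26 = 546,208,000
After stage 1: salt = 546,208,000 + 1,400,000×19.34 = 573,284,000; volume = 22,200,000 m³; S = 25.824 g/kg
After stage 2: salt = 573,284,000 + 20,000,000×16.84 = 910,084,000; volume = 42,200,000 m³; S = 21.566 g/kg
After stage 3: salt = 910,084,000 + 4,900,000×3.48 = 927,136,000; volume = 47,100,000 m³
S = 927,136,000 / 47,100,000 = 19.6844 g/kg

19.68 g/kg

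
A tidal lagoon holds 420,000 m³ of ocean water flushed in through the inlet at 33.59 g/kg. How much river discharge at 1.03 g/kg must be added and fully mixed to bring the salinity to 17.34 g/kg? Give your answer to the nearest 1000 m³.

Salt balance: 420,000×33.59 + V×1.03 = (420,000+V)×17.34
14,107,800 + 1.03V = 7,282,800 + 17.34V
6,825,000 = 16.31V
V = 418,454.94 m³

418000 m³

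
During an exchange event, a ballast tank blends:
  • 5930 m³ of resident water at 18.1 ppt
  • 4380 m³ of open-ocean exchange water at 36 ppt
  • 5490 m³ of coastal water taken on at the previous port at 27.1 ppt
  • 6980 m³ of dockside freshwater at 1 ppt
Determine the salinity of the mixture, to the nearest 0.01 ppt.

By conservation of dissolved salt,
salt = 5,930×18.1 + 4,380×36 + 5,490×27.1 + 6,980×1 = 107,333 + 157,680 + 148,779 + 6,980 = 420,772
volume = 5,930 + 4,380 + 5,490 + 6,980 = 22,780 m³
S = 420,772 / 22,780 = 18.4711 ppt

18.47 ppt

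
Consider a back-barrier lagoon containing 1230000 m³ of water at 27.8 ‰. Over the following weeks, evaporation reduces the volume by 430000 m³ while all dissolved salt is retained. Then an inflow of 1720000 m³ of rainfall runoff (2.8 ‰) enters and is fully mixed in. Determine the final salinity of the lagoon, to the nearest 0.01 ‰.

After evaporation: salt = 1,230,000×27.8 = 34,194,000; volume = 1,230,000 − 430,000 = 800,000 m³
After mixing: salt = 34,194,000 + 1,720,000×2.8 = 39,010,000; volume = 800,000 + 1,720,000 = 2,520,000 m³
S = 39,010,000 / 2,520,000 = 15.4802 ‰

15.48 ‰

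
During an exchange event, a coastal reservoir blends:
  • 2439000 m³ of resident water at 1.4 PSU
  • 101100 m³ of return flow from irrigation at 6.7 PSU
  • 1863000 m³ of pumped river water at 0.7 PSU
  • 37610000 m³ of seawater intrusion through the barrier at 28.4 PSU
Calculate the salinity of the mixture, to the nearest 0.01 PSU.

25.55 PSU

Mass of salt is conserved:
salt = 2,439,000×1.4 + 101,100×6.7 + 1,863,000×0.7 + 37,610,000×28.4 = 3,414,600 + 677,370 + 1,304,100 + 1,068,124,000 = 1,073,520,070
volume = 2,439,000 + 101,100 + 1,863,000 + 37,610,000 = 42,013,100 m³
S = 1,073,520,070 / 42,013,100 = 25.552 PSU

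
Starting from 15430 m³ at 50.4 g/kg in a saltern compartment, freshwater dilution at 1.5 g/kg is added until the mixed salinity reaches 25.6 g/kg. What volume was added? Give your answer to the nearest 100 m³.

Salt balance: 15,430×50.4 + V×1.5 = (15,430+V)×25.6
777,672 + 1.5V = 395,008 + 25.6V
382,664 = 24.1V
V = 15,878.17 m³

15900 m³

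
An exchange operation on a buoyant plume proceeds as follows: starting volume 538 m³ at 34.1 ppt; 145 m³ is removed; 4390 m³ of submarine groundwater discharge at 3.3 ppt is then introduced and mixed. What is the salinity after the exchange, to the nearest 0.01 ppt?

Remaining after removal: 393 m³ at 34.1 ppt (salt = 13,401.3)
After addition: salt = 13,401.3 + 4,390×3.3 = 27,888.3; volume = 4,783 m³
S = 27,888.3 / 4,783 = 5.8307 ppt

5.83 ppt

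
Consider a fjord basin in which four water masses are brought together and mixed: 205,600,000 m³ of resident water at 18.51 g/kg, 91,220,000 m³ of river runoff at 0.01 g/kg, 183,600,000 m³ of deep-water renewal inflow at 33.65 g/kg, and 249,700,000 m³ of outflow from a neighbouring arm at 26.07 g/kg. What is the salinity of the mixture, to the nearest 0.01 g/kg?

22.59 g/kg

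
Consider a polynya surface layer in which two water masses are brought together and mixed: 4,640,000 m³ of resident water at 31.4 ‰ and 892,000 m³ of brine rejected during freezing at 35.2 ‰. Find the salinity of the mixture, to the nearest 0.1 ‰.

Mass of salt is conserved:
salt = 4,640,000×31.4 + 892,000×35.2 = 145,696,000 + 31,398,400 = 177,094,400
volume = 4,640,000 + 892,000 = 5,532,000 m³
S = 177,094,400 / 5,532,000 = 32.013 ‰

32.0 ‰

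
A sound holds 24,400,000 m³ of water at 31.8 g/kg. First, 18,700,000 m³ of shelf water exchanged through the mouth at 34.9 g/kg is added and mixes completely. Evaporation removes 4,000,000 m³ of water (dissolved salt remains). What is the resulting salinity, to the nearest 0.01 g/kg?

After mixing: salt = 24,400,000×31.8 + 18,700,000×34.9 = 1,428,550,000; volume = 43,100,000 m³
After evaporation: salt unchanged = 1,428,550,000; volume = 43,100,000 − 4,000,000 = 39,100,000 m³
S = 1,428,550,000 / 39,100,000 = 36.5358 g/kg

36.54 g/kg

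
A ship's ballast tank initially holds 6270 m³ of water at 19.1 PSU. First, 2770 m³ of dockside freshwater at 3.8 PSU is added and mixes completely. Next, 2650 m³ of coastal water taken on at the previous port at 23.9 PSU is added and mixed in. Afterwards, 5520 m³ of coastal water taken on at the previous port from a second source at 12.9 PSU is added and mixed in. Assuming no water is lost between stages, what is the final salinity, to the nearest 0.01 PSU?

15.39 PSU

Conserving salt mass:
Initial salt = 6,270×19.1 = 119,757
After stage 1: salt = 119,757 + 2,770×3.8 = 130,283; volume = 9,040 m³; S = 14.412 PSU
After stage 2: salt = 130,283 + 2,650×23.9 = 193,618; volume = 11,690 m³; S = 16.563 PSU
After stage 3: salt = 193,618 + 5,520×12.9 = 264,826; volume = 17,210 m³
S = 264,826 / 17,210 = 15.3879 PSU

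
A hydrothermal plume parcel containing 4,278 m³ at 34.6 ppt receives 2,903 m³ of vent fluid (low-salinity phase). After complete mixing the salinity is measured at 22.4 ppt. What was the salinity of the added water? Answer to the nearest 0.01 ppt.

4.42 ppt

Salt balance: 4,278×34.6 + 2,903×S = 7,181×22.4
148,018.8 + 2,903·S = 160,854.4
S = (160,854.4 − 148,018.8) / 2,903 = 4.4215 ppt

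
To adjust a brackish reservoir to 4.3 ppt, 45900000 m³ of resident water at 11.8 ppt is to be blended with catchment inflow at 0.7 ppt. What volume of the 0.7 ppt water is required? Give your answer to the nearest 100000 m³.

Salt balance: 45,900,000×11.8 + V×0.7 = (45,900,000+V)×4.3
541,620,000 + 0.7V = 197,370,000 + 4.3V
344,250,000 = 3.6V
V = 95,625,000 m³

95600000 m³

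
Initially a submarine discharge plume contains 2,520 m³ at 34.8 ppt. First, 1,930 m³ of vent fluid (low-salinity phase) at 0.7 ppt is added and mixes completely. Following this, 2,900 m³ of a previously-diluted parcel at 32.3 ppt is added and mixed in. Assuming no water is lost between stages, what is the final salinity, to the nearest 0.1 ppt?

24.9 ppt

Salt balance:
Initial salt = 2,520×34.8 = 87,696
After stage 1: salt = 87,696 + 1,930×0.7 = 89,047; volume = 4,450 m³; S = 20.011 ppt
After stage 2: salt = 89,047 + 2,900×32.3 = 182,717; volume = 7,350 m³
S = 182,717 / 7,350 = 24.8595 ppt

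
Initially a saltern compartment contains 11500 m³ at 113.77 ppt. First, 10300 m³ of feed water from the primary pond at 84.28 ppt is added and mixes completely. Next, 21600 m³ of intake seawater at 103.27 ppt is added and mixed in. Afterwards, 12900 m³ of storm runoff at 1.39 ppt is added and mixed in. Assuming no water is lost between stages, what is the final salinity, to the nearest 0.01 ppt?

Total salt / total volume:
Initial salt = 11,500×113.77 = 1,308,355
After stage 1: salt = 1,308,355 + 10,300×84.28 = 2,176,439; volume = 21,800 m³; S = 99.837 ppt
After stage 2: salt = 2,176,439 + 21,600×103.27 = 4,407,071; volume = 43,400 m³; S = 101.545 ppt
After stage 3: salt = 4,407,071 + 12,900×1.39 = 4,425,002; volume = 56,300 m³
S = 4,425,002 / 56,300 = 78.5968 ppt

78.60 ppt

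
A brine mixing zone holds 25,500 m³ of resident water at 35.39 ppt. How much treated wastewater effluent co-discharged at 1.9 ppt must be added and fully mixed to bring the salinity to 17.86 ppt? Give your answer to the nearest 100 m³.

Salt balance: 25,500×35.39 + V×1.9 = (25,500+V)×17.86
902,445 + 1.9V = 455,430 + 17.86V
447,015 = 15.96V
V = 28,008.46 m³

28000 m³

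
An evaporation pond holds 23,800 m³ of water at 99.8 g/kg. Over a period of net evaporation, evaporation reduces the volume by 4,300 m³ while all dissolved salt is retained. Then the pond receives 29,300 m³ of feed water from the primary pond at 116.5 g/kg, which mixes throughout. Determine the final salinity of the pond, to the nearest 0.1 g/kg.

118.6 g/kg

After evaporation: salt = 23,800×99.8 = 2,375,240; volume = 23,800 − 4,300 = 19,500 m³
After mixing: salt = 2,375,240 + 29,300×116.5 = 5,788,690; volume = 19,500 + 29,300 = 48,800 m³
S = 5,788,690 / 48,800 = 118.6207 g/kg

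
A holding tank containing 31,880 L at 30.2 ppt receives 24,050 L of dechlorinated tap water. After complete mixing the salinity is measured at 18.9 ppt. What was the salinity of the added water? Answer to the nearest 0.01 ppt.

3.92 ppt

Salt balance: 31,880×30.2 + 24,050×S = 55,930×18.9
962,776 + 24,050·S = 1,057,077
S = (1,057,077 − 962,776) / 24,050 = 3.921 ppt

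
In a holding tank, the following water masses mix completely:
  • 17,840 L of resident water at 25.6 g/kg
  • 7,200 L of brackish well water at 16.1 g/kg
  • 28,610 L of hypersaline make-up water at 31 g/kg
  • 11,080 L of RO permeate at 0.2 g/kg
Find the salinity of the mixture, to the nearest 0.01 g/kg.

Total salt / total volume:
salt = 17,840×25.6 + 7,200×16.1 + 28,610×31 + 11,080×0.2 = 456,704 + 115,920 + 886,910 + 2,216 = 1,461,750
volume = 17,840 + 7,200 + 28,610 + 11,080 = 64,730 L
S = 1,461,750 / 64,730 = 22.5823 g/kg

22.58 g/kg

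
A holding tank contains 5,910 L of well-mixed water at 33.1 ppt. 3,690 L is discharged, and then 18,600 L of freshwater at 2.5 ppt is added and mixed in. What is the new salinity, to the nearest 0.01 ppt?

Remaining after removal: 2,220 L at 33.1 ppt (salt = 73,482)
After addition: salt = 73,482 + 18,600×2.5 = 119,982; volume = 20,820 L
S = 119,982 / 20,820 = 5.7628 ppt

5.76 ppt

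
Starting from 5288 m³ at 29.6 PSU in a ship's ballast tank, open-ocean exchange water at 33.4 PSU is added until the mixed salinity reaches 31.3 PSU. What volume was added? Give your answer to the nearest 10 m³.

4280 m³

Salt balance: 5,288×29.6 + V×33.4 = (5,288+V)×31.3
156,524.8 + 33.4V = 165,514.4 + 31.3V
8,989.6 = 2.1V
V = 4,280.76 m³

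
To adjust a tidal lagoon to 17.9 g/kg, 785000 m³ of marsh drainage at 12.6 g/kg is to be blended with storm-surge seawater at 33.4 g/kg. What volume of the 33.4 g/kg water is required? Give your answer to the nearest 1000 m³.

Salt balance: 785,000×12.6 + V×33.4 = (785,000+V)×17.9
9,891,000 + 33.4V = 14,051,500 + 17.9V
4,160,500 = 15.5V
V = 268,419.35 m³

268000 m³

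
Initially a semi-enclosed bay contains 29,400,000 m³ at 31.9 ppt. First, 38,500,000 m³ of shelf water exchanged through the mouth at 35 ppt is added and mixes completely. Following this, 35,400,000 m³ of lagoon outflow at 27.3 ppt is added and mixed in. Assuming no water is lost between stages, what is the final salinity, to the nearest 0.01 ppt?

31.48 ppt

Salt balance:
Initial salt = 29,400,000×31.9 = 937,860,000
After stage 1: salt = 937,860,000 + 38,500,000×35 = 2,285,360,000; volume = 67,900,000 m³; S = 33.658 ppt
After stage 2: salt = 2,285,360,000 + 35,400,000×27.3 = 3,251,780,000; volume = 103,300,000 m³
S = 3,251,780,000 / 103,300,000 = 31.479 ppt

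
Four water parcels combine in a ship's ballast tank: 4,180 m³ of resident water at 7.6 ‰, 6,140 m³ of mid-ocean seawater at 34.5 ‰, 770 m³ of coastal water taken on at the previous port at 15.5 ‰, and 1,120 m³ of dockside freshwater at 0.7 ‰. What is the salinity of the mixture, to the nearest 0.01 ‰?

Mass of salt is conserved:
salt = 4,180×7.6 + 6,140×34.5 + 770×15.5 + 1,120×0.7 = 31,768 + 211,830 + 11,935 + 784 = 256,317
volume = 4,180 + 6,140 + 770 + 1,120 = 12,210 m³
S = 256,317 / 12,210 = 20.9924 ‰

20.99 ‰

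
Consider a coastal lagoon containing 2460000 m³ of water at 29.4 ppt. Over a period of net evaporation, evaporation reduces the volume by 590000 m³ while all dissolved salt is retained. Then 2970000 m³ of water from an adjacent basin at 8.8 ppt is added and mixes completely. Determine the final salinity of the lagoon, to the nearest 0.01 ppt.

After evaporation: salt = 2,460,000×29.4 = 72,324,000; volume = 2,460,000 − 590,000 = 1,870,000 m³
After mixing: salt = 72,324,000 + 2,970,000×8.8 = 98,460,000; volume = 1,870,000 + 2,970,000 = 4,840,000 m³
S = 98,460,000 / 4,840,000 = 20.343 ppt

20.34 ppt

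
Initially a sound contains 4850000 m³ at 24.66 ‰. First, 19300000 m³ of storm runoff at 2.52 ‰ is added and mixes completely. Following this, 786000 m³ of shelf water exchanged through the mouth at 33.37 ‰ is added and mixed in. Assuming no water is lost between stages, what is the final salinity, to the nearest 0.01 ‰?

7.80 ‰

Total salt / total volume:
Initial salt = 4,850,000×24.66 = 119,601,000
After stage 1: salt = 119,601,000 + 19,300,000×2.52 = 168,237,000; volume = 24,150,000 m³; S = 6.966 ‰
After stage 2: salt = 168,237,000 + 786,000×33.37 = 194,465,820; volume = 24,936,000 m³
S = 194,465,820 / 24,936,000 = 7.7986 ‰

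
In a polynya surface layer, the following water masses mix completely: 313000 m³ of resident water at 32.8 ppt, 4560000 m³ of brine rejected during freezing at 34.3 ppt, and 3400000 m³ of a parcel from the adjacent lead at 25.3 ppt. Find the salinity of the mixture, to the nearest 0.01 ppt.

30.54 ppt

By conservation of dissolved salt,
salt = 313,000×32.8 + 4,560,000×34.3 + 3,400,000×25.3 = 10,266,400 + 156,408,000 + 86,020,000 = 252,694,400
volume = 313,000 + 4,560,000 + 3,400,000 = 8,273,000 m³
S = 252,694,400 / 8,273,000 = 30.5445 ppt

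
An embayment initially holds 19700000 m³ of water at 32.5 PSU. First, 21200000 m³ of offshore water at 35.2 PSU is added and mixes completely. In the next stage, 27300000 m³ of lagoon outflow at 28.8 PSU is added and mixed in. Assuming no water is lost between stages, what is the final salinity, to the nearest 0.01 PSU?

Mass of salt is conserved:
Initial salt = 19,700,000×32.5 = 640,250,000
After stage 1: salt = 640,250,000 + 21,200,000×35.2 = 1,386,490,000; volume = 40,900,000 m³; S = 33.9 PSU
After stage 2: salt = 1,386,490,000 + 27,300,000×28.8 = 2,172,730,000; volume = 68,200,000 m³
S = 2,172,730,000 / 68,200,000 = 31.8582 PSU

31.86 PSU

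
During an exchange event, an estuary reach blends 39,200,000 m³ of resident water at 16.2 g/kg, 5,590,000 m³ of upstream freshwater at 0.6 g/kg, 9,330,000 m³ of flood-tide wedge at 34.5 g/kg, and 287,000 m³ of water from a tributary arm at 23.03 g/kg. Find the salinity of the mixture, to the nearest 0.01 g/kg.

17.77 g/kg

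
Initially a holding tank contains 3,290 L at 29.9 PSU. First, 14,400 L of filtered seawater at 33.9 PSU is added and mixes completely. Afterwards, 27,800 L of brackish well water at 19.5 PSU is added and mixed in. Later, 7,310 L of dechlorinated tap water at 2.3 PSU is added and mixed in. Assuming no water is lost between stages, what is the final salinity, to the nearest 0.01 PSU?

Weighted by volume,
Initial salt = 3,290×29.9 = 98,371
After stage 1: salt = 98,371 + 14,400×33.9 = 586,531; volume = 17,690 L; S = 33.156 PSU
After stage 2: salt = 586,531 + 27,800×19.5 = 1,128,631; volume = 45,490 L; S = 24.811 PSU
After stage 3: salt = 1,128,631 + 7,310×2.3 = 1,145,444; volume = 52,800 L
S = 1,145,444 / 52,800 = 21.694 PSU

21.69 PSU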